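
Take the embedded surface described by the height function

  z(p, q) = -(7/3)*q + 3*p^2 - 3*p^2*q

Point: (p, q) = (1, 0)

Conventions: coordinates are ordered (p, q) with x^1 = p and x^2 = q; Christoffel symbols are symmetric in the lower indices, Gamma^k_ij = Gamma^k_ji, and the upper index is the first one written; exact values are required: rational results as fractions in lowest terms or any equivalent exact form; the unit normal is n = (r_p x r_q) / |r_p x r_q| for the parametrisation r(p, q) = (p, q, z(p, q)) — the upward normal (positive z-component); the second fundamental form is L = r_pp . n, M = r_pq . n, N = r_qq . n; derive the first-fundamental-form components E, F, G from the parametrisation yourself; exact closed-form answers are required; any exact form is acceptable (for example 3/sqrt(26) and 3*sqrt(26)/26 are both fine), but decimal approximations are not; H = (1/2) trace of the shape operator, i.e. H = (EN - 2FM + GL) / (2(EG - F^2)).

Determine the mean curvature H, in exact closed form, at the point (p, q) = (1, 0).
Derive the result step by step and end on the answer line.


z_p = 6, z_q = -16/3, z_pp = 6, z_pq = -6, z_qq = 0
E = 37, F = -32, G = 265/9; answer radicand W^2 = 589/9
unnormalised second-form numerators: l = 6, m = -6, n = 0; L = l/sqrt(589/9), and similarly M = m/sqrt(W^2), N = n/sqrt(W^2)
H = (E*n - 2*F*m + G*l) / (2*(EG - F^2)*sqrt(W^2)); E*n - 2*F*m + G*l = -622/3, EG - F^2 = 589/9, so H = (-933/589)/sqrt(589/9)

Answer: H = -2799*sqrt(589)/346921


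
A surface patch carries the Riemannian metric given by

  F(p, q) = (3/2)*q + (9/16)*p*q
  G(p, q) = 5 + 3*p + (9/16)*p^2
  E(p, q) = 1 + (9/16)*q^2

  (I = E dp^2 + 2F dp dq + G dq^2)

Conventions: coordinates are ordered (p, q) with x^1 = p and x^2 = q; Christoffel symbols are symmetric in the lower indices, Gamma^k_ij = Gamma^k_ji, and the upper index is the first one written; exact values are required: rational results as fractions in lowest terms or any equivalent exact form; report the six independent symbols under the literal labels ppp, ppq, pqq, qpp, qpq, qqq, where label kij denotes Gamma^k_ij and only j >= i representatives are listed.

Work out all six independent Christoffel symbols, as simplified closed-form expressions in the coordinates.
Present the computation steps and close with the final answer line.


E = 1 + (9/16)*q^2; F = (3/2)*q + (9/16)*p*q; G = 5 + 3*p + (9/16)*p^2
Gamma^k_ij = (1/2) g^{kl} (d_i g_jl + d_j g_il - d_l g_ij), with g^inv = (1/(EG-F^2)) [[G, -F], [-F, E]]
first partials: E_p = 0, E_q = (9/8)*q, F_p = (9/16)*q, F_q = 3/2 + (9/16)*p, G_p = 3 + (9/8)*p, G_q = 0
D = EG - F^2 = 5 + 3*p + (9/16)*q^2 + (9/16)*p^2
expanded: Gamma^p_pp = (G E_p - 2F F_p + F E_q)/(2D), Gamma^p_pq = (G E_q - F G_p)/(2D), Gamma^p_qq = (2G F_q - G G_p - F G_q)/(2D), Gamma^q_pp = (2E F_p - E E_q - F E_p)/(2D), Gamma^q_pq = (E G_p - F E_q)/(2D), Gamma^q_qq = (E G_q - 2F F_q + F G_p)/(2D); substitute and cancel common factors

Answer: Gamma_ppp = 0, Gamma_ppq = 9*q/(9*p^2 + 48*p + 9*q^2 + 80), Gamma_pqq = 0, Gamma_qpp = 0, Gamma_qpq = (9*p + 24)/(9*p^2 + 48*p + 9*q^2 + 80), Gamma_qqq = 0


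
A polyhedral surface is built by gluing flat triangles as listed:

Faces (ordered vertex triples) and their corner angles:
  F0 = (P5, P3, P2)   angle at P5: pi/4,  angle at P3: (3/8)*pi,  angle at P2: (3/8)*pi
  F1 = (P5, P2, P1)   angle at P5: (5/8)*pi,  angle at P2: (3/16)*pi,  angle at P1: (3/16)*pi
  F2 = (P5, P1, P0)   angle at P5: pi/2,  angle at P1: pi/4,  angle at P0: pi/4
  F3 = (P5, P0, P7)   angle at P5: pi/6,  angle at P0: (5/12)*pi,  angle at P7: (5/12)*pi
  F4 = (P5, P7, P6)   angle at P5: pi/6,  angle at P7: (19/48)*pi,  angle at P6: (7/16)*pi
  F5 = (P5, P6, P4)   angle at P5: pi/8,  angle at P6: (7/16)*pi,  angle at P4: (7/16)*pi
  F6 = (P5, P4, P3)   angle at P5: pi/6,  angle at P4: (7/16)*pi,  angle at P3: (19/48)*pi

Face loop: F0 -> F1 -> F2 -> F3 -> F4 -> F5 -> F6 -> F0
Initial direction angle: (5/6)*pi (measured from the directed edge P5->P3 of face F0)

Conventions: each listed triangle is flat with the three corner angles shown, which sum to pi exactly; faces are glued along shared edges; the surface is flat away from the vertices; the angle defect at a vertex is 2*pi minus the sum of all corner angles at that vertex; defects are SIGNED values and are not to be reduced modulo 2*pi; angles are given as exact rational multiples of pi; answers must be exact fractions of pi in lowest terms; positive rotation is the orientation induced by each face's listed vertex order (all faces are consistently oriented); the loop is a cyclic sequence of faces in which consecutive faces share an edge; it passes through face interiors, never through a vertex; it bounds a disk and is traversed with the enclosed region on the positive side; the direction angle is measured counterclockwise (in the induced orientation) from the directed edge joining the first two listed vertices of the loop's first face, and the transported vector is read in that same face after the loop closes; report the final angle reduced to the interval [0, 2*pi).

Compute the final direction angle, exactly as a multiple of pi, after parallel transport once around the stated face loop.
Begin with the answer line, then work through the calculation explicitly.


Answer: final direction angle = (5/6)*pi

enclosed vertex P5: corner angles sum to 2*pi, defect = 2*pi - 2*pi = 0
transport around the loop rotates by the sum of enclosed defects; add to the initial angle mod 2*pi
final angle = (5/6)*pi + 0 = (5/6)*pi (mod 2*pi)


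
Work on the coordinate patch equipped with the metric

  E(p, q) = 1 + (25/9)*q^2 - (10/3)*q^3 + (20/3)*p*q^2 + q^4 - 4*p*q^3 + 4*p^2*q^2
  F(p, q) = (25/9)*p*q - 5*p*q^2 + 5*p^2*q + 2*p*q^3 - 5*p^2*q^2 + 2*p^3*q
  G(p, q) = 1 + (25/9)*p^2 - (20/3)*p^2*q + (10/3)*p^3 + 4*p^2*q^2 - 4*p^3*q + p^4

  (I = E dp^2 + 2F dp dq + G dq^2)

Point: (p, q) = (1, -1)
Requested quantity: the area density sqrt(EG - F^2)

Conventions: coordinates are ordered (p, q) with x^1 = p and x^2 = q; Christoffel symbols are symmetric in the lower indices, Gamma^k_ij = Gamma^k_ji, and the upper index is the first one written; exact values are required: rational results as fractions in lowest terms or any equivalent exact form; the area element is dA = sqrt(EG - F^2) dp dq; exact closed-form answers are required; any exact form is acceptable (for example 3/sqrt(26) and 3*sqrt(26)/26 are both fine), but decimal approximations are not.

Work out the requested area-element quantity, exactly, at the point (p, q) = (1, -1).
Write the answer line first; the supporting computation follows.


Answer: sqrt(EG - F^2) = sqrt(401)/3

E = 205/9, F = -196/9, G = 205/9; EG - F^2 = 401/9


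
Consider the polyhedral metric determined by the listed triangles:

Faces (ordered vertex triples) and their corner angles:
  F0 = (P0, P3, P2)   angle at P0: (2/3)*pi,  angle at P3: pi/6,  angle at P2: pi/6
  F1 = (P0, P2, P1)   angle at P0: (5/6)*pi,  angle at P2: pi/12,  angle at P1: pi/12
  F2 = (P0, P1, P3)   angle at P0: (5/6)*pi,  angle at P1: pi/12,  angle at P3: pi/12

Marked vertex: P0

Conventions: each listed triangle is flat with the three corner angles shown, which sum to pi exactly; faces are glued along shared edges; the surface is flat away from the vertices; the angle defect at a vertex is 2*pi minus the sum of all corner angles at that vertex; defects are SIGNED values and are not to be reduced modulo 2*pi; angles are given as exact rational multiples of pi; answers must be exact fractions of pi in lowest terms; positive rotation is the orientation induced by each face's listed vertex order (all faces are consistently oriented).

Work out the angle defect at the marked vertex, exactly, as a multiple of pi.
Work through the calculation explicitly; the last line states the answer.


Sum of corner angles at P0: (7/3)*pi
defect = 2*pi - (7/3)*pi

Answer: defect(P0) = -pi/3


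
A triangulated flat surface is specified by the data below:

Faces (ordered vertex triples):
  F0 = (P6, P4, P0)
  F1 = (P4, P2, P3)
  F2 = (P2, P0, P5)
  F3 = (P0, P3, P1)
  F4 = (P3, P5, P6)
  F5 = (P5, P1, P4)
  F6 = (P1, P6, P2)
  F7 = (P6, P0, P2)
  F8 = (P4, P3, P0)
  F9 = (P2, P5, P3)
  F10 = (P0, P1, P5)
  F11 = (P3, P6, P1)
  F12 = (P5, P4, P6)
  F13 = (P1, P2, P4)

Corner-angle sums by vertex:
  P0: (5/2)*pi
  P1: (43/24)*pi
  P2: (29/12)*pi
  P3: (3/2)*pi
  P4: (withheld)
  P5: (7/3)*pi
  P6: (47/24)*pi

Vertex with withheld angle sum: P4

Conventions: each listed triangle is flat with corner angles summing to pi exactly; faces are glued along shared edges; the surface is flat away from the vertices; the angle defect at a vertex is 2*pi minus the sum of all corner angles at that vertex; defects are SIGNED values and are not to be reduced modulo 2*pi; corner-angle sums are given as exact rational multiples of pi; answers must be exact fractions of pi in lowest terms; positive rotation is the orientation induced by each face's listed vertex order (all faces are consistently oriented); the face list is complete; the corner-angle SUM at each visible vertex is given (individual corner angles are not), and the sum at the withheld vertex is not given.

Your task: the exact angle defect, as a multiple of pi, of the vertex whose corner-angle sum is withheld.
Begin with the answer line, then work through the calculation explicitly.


Answer: defect(P4) = pi/2

V = 7, E = 21, F = 14; chi = V - E + F = 0
Gauss-Bonnet: total defect = 2*pi*chi = 0; visible defects sum to -pi/2


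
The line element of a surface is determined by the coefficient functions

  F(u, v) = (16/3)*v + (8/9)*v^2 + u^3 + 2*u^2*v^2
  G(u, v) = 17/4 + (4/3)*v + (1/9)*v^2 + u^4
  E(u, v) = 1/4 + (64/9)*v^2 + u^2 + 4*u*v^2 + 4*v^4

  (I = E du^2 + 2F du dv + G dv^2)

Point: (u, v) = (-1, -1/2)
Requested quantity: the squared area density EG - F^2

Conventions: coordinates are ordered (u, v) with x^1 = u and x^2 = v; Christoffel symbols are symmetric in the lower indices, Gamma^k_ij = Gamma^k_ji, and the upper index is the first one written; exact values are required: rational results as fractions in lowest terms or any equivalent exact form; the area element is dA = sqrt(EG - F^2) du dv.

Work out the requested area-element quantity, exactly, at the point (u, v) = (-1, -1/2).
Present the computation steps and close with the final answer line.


E = 41/18, F = -53/18, G = 83/18; EG - F^2 = 11/6

Answer: EG - F^2 = 11/6


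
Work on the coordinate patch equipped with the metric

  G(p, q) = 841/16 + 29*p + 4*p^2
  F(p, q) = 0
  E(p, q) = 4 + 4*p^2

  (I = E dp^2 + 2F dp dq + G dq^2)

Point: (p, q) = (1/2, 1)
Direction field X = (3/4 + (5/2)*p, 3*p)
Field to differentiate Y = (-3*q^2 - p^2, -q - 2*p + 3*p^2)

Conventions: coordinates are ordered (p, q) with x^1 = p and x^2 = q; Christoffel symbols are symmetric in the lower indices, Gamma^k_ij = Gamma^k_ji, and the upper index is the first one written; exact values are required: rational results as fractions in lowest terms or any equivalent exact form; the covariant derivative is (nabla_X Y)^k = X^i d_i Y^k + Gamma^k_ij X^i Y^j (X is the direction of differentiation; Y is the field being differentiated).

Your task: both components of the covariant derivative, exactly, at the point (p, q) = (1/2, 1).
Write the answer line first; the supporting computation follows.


Answer: (nabla_X Y)^p = -593/80, (nabla_X Y)^q = -85/66

E = 5, F = 0, G = 1089/16 at the point
E_p = 4, E_q = 0, F_p = 0, F_q = 0, G_p = 33, G_q = 0
EG - F^2 = 5445/16;  g^inv = (16/5445) * [[1089/16, 0], [0, 5]]
first-kind symbols [ij,l] = (1/2)(d_i g_jl + d_j g_il - d_l g_ij): [pp,p] = E_p/2 = 2, [pp,q] = F_p - E_q/2 = 0, [pq,p] = E_q/2 = 0, [pq,q] = G_p/2 = 33/2, [qq,p] = F_q - G_p/2 = -33/2, [qq,q] = G_q/2 = 0
Gamma^p_ij = (G*[ij,p] - F*[ij,q])/(EG - F^2), Gamma^q_ij = (E*[ij,q] - F*[ij,p])/(EG - F^2)
Gamma_ppp = 2/5, Gamma_ppq = 0, Gamma_pqq = -33/10, Gamma_qpp = 0, Gamma_qpq = 8/33, Gamma_qqq = 0
X = (2, 3/2), Y = (-13/4, -5/4) at the point


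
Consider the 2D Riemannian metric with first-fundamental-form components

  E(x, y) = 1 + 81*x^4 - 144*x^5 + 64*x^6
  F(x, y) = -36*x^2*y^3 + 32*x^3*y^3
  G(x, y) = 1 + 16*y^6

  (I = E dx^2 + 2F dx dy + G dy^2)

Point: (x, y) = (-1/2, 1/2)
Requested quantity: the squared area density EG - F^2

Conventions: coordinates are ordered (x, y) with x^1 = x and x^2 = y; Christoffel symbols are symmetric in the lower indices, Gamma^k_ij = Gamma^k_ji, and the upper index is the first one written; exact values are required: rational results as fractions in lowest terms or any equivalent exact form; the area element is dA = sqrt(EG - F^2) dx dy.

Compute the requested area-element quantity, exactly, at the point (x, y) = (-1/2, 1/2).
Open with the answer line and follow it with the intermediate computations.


Answer: EG - F^2 = 189/16

E = 185/16, F = -13/8, G = 5/4; EG - F^2 = 189/16


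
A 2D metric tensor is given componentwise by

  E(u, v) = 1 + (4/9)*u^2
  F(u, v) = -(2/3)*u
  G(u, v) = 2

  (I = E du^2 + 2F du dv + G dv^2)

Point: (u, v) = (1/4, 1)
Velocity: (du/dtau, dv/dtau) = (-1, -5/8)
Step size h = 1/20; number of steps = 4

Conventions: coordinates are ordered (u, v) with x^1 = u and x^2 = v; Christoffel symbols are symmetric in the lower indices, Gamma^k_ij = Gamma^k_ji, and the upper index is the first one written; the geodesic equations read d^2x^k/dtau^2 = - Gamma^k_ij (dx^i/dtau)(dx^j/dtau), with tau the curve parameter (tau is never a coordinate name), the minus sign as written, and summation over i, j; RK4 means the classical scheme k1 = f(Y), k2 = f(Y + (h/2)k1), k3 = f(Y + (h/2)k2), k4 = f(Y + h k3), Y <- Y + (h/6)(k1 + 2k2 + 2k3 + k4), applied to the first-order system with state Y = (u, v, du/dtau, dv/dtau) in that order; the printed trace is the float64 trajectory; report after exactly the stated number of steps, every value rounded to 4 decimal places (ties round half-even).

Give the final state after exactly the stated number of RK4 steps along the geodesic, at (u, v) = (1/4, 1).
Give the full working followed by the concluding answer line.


f(Y) = (du/dtau, dv/dtau, -Gamma^u_ij Y'^i Y'^j, -Gamma^v_ij Y'^i Y'^j) with the Gammas evaluated at the stage position; h = 0.050000; intermediate values shown to 6 dp
step 0: u = 0.2500, v = 1.0000, du/dtau = -1.0000, dv/dtau = -0.6250
step 1:
  k1: at (u, v) = (0.250000, 1.000000), (du/dtau, dv/dtau) = (-1.000000, -0.625000); Gamma_uuu = 0.054795, Gamma_uuv = 0.000000, Gamma_uvv = 0.000000, Gamma_vuu = -0.328767, Gamma_vuv = 0.000000, Gamma_vvv = 0.000000; k1 = (-1.000000, -0.625000, -0.054795, 0.328767)
  k2: at (u, v) = (0.225000, 0.984375), (du/dtau, dv/dtau) = (-1.001370, -0.616781); Gamma_uuu = 0.049444, Gamma_uuv = 0.000000, Gamma_uvv = 0.000000, Gamma_vuu = -0.329625, Gamma_vuv = 0.000000, Gamma_vvv = 0.000000; k2 = (-1.001370, -0.616781, -0.049579, 0.330529)
  k3: at (u, v) = (0.224966, 0.984580), (du/dtau, dv/dtau) = (-1.001239, -0.616737); Gamma_uuu = 0.049436, Gamma_uuv = 0.000000, Gamma_uvv = 0.000000, Gamma_vuu = -0.329626, Gamma_vuv = 0.000000, Gamma_vvv = 0.000000; k3 = (-1.001239, -0.616737, -0.049559, 0.330444)
  k4: at (u, v) = (0.199938, 0.969163), (du/dtau, dv/dtau) = (-1.002478, -0.608478); Gamma_uuu = 0.044039, Gamma_uuv = 0.000000, Gamma_uvv = 0.000000, Gamma_vuu = -0.330398, Gamma_vuv = 0.000000, Gamma_vvv = 0.000000; k4 = (-1.002478, -0.608478, -0.044258, 0.332038)
  Y <- Y + (h/6)(k1 + 2k2 + 2k3 + k4): u = 0.1999, v = 0.9692, du/dtau = -1.0025, dv/dtau = -0.6085
step 2:
  k1: at (u, v) = (0.199936, 0.969162), (du/dtau, dv/dtau) = (-1.002478, -0.608477); Gamma_uuu = 0.044039, Gamma_uuv = 0.000000, Gamma_uvv = 0.000000, Gamma_vuu = -0.330398, Gamma_vuv = 0.000000, Gamma_vvv = 0.000000; k1 = (-1.002478, -0.608477, -0.044257, 0.332038)
  k2: at (u, v) = (0.174874, 0.953950), (du/dtau, dv/dtau) = (-1.003584, -0.600176); Gamma_uuu = 0.038599, Gamma_uuv = 0.000000, Gamma_uvv = 0.000000, Gamma_vuu = -0.331083, Gamma_vuv = 0.000000, Gamma_vvv = 0.000000; k2 = (-1.003584, -0.600176, -0.038876, 0.333461)
  k3: at (u, v) = (0.174846, 0.954158), (du/dtau, dv/dtau) = (-1.003450, -0.600141); Gamma_uuu = 0.038593, Gamma_uuv = 0.000000, Gamma_uvv = 0.000000, Gamma_vuu = -0.331084, Gamma_vuv = 0.000000, Gamma_vvv = 0.000000; k3 = (-1.003450, -0.600141, -0.038859, 0.333372)
  k4: at (u, v) = (0.149763, 0.939155), (du/dtau, dv/dtau) = (-1.004421, -0.591808); Gamma_uuu = 0.033116, Gamma_uuv = 0.000000, Gamma_uvv = 0.000000, Gamma_vuu = -0.331680, Gamma_vuv = 0.000000, Gamma_vvv = 0.000000; k4 = (-1.004421, -0.591808, -0.033409, 0.334619)
  Y <- Y + (h/6)(k1 + 2k2 + 2k3 + k4): u = 0.1498, v = 0.9392, du/dtau = -1.0044, dv/dtau = -0.5918
step 3:
  k1: at (u, v) = (0.149761, 0.939155), (du/dtau, dv/dtau) = (-1.004421, -0.591808); Gamma_uuu = 0.033115, Gamma_uuv = 0.000000, Gamma_uvv = 0.000000, Gamma_vuu = -0.331680, Gamma_vuv = 0.000000, Gamma_vvv = 0.000000; k1 = (-1.004421, -0.591808, -0.033409, 0.334619)
  k2: at (u, v) = (0.124651, 0.924360), (du/dtau, dv/dtau) = (-1.005256, -0.583442); Gamma_uuu = 0.027605, Gamma_uuv = 0.000000, Gamma_uvv = 0.000000, Gamma_vuu = -0.332186, Gamma_vuv = 0.000000, Gamma_vvv = 0.000000; k2 = (-1.005256, -0.583442, -0.027896, 0.335687)
  k3: at (u, v) = (0.124630, 0.924569), (du/dtau, dv/dtau) = (-1.005118, -0.583416); Gamma_uuu = 0.027600, Gamma_uuv = 0.000000, Gamma_uvv = 0.000000, Gamma_vuu = -0.332187, Gamma_vuv = 0.000000, Gamma_vvv = 0.000000; k3 = (-1.005118, -0.583416, -0.027883, 0.335596)
  k4: at (u, v) = (0.099505, 0.909984), (du/dtau, dv/dtau) = (-1.005815, -0.575028); Gamma_uuu = 0.022064, Gamma_uuv = 0.000000, Gamma_uvv = 0.000000, Gamma_vuu = -0.332602, Gamma_vuv = 0.000000, Gamma_vvv = 0.000000; k4 = (-1.005815, -0.575028, -0.022321, 0.336481)
  Y <- Y + (h/6)(k1 + 2k2 + 2k3 + k4): u = 0.0995, v = 0.9100, du/dtau = -1.0058, dv/dtau = -0.5750
step 4:
  k1: at (u, v) = (0.099503, 0.909983), (du/dtau, dv/dtau) = (-1.005815, -0.575027); Gamma_uuu = 0.022063, Gamma_uuv = 0.000000, Gamma_uvv = 0.000000, Gamma_vuu = -0.332602, Gamma_vuv = 0.000000, Gamma_vvv = 0.000000; k1 = (-1.005815, -0.575027, -0.022321, 0.336481)
  k2: at (u, v) = (0.074358, 0.895608), (du/dtau, dv/dtau) = (-1.006373, -0.566615); Gamma_uuu = 0.016504, Gamma_uuv = 0.000000, Gamma_uvv = 0.000000, Gamma_vuu = -0.332924, Gamma_vuv = 0.000000, Gamma_vvv = 0.000000; k2 = (-1.006373, -0.566615, -0.016715, 0.337181)
  k3: at (u, v) = (0.074344, 0.895818), (du/dtau, dv/dtau) = (-1.006232, -0.566598); Gamma_uuu = 0.016501, Gamma_uuv = 0.000000, Gamma_uvv = 0.000000, Gamma_vuu = -0.332924, Gamma_vuv = 0.000000, Gamma_vvv = 0.000000; k3 = (-1.006232, -0.566598, -0.016707, 0.337087)
  k4: at (u, v) = (0.049191, 0.881654), (du/dtau, dv/dtau) = (-1.006650, -0.558173); Gamma_uuu = 0.010926, Gamma_uuv = 0.000000, Gamma_uvv = 0.000000, Gamma_vuu = -0.333154, Gamma_vuv = 0.000000, Gamma_vvv = 0.000000; k4 = (-1.006650, -0.558173, -0.011071, 0.337600)
  Y <- Y + (h/6)(k1 + 2k2 + 2k3 + k4): u = 0.0492, v = 0.8817, du/dtau = -1.0066, dv/dtau = -0.5582

Answer: u = 0.0492, v = 0.8817, du/dtau = -1.0066, dv/dtau = -0.5582


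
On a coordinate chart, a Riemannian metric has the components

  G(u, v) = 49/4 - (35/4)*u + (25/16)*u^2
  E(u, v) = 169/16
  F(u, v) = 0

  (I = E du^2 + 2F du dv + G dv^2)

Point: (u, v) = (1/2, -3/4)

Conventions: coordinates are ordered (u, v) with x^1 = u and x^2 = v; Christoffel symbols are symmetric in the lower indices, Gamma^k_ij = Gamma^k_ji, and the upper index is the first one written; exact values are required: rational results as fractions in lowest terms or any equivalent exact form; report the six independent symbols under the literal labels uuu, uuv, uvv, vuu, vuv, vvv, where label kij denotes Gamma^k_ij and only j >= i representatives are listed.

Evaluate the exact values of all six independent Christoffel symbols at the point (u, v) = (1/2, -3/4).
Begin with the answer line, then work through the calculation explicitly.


Answer: Gamma_uuu = 0, Gamma_uuv = 0, Gamma_uvv = 115/338, Gamma_vuu = 0, Gamma_vuv = -10/23, Gamma_vvv = 0

E = 169/16, F = 0, G = 529/64 at the point
E_u = 0, E_v = 0, F_u = 0, F_v = 0, G_u = -115/16, G_v = 0
EG - F^2 = 89401/1024;  g^inv = (1024/89401) * [[529/64, 0], [0, 169/16]]
first-kind symbols [ij,l] = (1/2)(d_i g_jl + d_j g_il - d_l g_ij): [uu,u] = E_u/2 = 0, [uu,v] = F_u - E_v/2 = 0, [uv,u] = E_v/2 = 0, [uv,v] = G_u/2 = -115/32, [vv,u] = F_v - G_u/2 = 115/32, [vv,v] = G_v/2 = 0
Gamma^u_ij = (G*[ij,u] - F*[ij,v])/(EG - F^2), Gamma^v_ij = (E*[ij,v] - F*[ij,u])/(EG - F^2)


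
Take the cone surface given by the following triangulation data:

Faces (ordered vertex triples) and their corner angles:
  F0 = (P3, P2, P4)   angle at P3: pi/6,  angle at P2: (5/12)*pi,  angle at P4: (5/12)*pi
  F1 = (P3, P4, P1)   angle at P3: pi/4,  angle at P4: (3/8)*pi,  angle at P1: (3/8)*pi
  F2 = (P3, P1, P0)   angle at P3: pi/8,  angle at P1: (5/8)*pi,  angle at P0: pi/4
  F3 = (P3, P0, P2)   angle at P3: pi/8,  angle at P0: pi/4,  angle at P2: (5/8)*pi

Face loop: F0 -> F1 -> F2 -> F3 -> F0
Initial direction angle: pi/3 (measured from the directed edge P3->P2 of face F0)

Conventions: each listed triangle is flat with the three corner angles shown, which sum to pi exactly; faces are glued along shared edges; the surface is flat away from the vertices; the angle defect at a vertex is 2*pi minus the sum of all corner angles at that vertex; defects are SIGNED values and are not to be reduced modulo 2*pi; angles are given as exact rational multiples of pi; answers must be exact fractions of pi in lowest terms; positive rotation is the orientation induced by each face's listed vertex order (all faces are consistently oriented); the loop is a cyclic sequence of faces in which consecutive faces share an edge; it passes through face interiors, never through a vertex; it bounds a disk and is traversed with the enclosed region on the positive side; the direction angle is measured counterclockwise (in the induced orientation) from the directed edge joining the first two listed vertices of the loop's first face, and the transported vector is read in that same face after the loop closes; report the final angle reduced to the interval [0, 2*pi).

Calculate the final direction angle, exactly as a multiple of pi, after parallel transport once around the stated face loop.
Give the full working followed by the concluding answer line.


enclosed vertex P3: corner angles sum to (2/3)*pi, defect = 2*pi - (2/3)*pi = (4/3)*pi
summing the enclosed defects onto the initial angle, mod 2*pi in the induced orientation:
final angle = pi/3 + (4/3)*pi = (5/3)*pi (mod 2*pi)

Answer: final direction angle = (5/3)*pi


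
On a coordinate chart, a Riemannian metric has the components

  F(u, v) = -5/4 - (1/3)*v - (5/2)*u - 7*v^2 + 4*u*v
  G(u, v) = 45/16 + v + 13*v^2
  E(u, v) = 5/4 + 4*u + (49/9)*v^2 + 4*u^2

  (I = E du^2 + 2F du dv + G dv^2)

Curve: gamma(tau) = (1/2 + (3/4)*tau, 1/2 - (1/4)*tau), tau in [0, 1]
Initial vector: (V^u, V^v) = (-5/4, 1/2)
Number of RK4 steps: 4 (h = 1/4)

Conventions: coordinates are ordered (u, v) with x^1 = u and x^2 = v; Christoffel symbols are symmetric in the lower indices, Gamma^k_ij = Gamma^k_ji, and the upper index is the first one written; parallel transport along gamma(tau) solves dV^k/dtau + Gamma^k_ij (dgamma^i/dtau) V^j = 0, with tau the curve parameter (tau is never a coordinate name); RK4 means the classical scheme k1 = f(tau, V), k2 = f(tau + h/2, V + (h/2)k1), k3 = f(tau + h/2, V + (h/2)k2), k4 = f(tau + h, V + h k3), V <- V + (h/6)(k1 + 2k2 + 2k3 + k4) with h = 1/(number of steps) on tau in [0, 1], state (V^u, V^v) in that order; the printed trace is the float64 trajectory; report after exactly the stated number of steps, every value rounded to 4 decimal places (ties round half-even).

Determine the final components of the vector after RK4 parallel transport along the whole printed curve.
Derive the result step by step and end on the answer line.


gamma'(tau) = (3/4, -1/4); f(tau, V)^k = -Gamma^k_ij(gamma(tau)) gamma'^i(tau) V^j; h = 1/4; intermediate values shown to 6 dp
curve data and Christoffel symbols at the stage parameters:
  tau = 0.000000: gamma = (0.500000, 0.500000), gamma' = (0.750000, -0.250000); Gamma_uuu = 0.606010, Gamma_uuv = 0.710341, Gamma_uvv = -0.440701, Gamma_vuu = -0.175495, Gamma_vuv = 0.369828, Gamma_vvv = 0.837222
  tau = 0.125000: gamma = (0.593750, 0.468750), gamma' = (0.750000, -0.250000); Gamma_uuu = 0.598761, Gamma_uuv = 0.574725, Gamma_uvv = -0.215977, Gamma_vuu = -0.194199, Gamma_vuv = 0.310452, Gamma_vvv = 0.957638
  tau = 0.250000: gamma = (0.687500, 0.437500), gamma' = (0.750000, -0.250000); Gamma_uuu = 0.584504, Gamma_uuv = 0.467916, Gamma_uvv = -0.039781, Gamma_vuu = -0.214619, Gamma_vuv = 0.265120, Gamma_vvv = 1.055745
  tau = 0.375000: gamma = (0.781250, 0.406250), gamma' = (0.750000, -0.250000); Gamma_uuu = 0.565978, Gamma_uuv = 0.382868, Gamma_uvv = 0.100242, Gamma_vuu = -0.235248, Gamma_vuv = 0.230130, Gamma_vvv = 1.137987
  tau = 0.500000: gamma = (0.875000, 0.375000), gamma' = (0.750000, -0.250000); Gamma_uuu = 0.545029, Gamma_uuv = 0.314470, Gamma_uvv = 0.212985, Gamma_vuu = -0.254971, Gamma_vuv = 0.202789, Gamma_vvv = 1.208997
  tau = 0.625000: gamma = (0.968750, 0.343750), gamma' = (0.750000, -0.250000); Gamma_uuu = 0.522934, Gamma_uuv = 0.258952, Gamma_uvv = 0.304957, Gamma_vuu = -0.272885, Gamma_vuv = 0.181096, Gamma_vvv = 1.272166
  tau = 0.750000: gamma = (1.062500, 0.312500), gamma' = (0.750000, -0.250000); Gamma_uuu = 0.500604, Gamma_uuv = 0.213493, Gamma_uvv = 0.380988, Gamma_vuu = -0.288180, Gamma_vuv = 0.163520, Gamma_vvv = 1.330031
  tau = 0.875000: gamma = (1.156250, 0.281250), gamma' = (0.750000, -0.250000); Gamma_uuu = 0.478717, Gamma_uuv = 0.175944, Gamma_uvv = 0.444717, Gamma_vuu = -0.300048, Gamma_vuv = 0.148850, Gamma_vvv = 1.384526
  tau = 1.000000: gamma = (1.250000, 0.250000), gamma' = (0.750000, -0.250000); Gamma_uuu = 0.457818, Gamma_uuv = 0.144644, Gamma_uvv = 0.498923, Gamma_vuu = -0.307608, Gamma_vuv = 0.136090, Gamma_vvv = 1.437159
step 0: V^u = -1.2500, V^v = 0.5000
step 1: k1 = (0.024688, -0.314131), k2 = (0.157322, -0.275361), k3 = (0.149908, -0.271628), k4 = (0.233770, -0.247411); V <- V + (h/6)(k1 + 2k2 + 2k3 + k4): V^u = -1.2136, V^v = 0.4310
step 2: k1 = (0.234512, -0.247732), k2 = (0.284513, -0.232327), k3 = (0.281953, -0.230649), k4 = (0.309235, -0.220492); V <- V + (h/6)(k1 + 2k2 + 2k3 + k4): V^u = -1.1438, V^v = 0.3729
step 3: k1 = (0.309521, -0.220708), k2 = (0.321130, -0.213272), k3 = (0.320545, -0.212740), k4 = (0.321831, -0.206265); V <- V + (h/6)(k1 + 2k2 + 2k3 + k4): V^u = -1.0640, V^v = 0.3196
step 4: k1 = (0.321953, -0.206379), k2 = (0.316426, -0.199571), k3 = (0.316626, -0.199553), k4 = (0.306925, -0.191328); V <- V + (h/6)(k1 + 2k2 + 2k3 + k4): V^u = -0.9850, V^v = 0.2698

Answer: V^u = -0.9850, V^v = 0.2698


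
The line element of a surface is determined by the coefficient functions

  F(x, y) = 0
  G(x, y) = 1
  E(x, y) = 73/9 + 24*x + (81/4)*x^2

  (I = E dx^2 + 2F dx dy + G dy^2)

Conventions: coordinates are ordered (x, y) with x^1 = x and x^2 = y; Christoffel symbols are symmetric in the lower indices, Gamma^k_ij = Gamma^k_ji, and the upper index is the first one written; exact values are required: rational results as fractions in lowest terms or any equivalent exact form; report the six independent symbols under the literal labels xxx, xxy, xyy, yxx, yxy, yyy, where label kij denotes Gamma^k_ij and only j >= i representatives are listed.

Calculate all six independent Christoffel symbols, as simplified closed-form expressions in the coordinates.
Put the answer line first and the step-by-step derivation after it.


Answer: Gamma_xxx = (729*x + 432)/(729*x^2 + 864*x + 292), Gamma_xxy = 0, Gamma_xyy = 0, Gamma_yxx = 0, Gamma_yxy = 0, Gamma_yyy = 0

E = 73/9 + 24*x + (81/4)*x^2; F = 0; G = 1
Gamma^k_ij = (1/2) g^{kl} (d_i g_jl + d_j g_il - d_l g_ij), with g^inv = (1/(EG-F^2)) [[G, -F], [-F, E]]
first partials: E_x = 24 + (81/2)*x, E_y = 0, F_x = 0, F_y = 0, G_x = 0, G_y = 0
D = EG - F^2 = 73/9 + 24*x + (81/4)*x^2
expanded: Gamma^x_xx = (G E_x - 2F F_x + F E_y)/(2D), Gamma^x_xy = (G E_y - F G_x)/(2D), Gamma^x_yy = (2G F_y - G G_x - F G_y)/(2D), Gamma^y_xx = (2E F_x - E E_y - F E_x)/(2D), Gamma^y_xy = (E G_x - F E_y)/(2D), Gamma^y_yy = (E G_y - 2F F_y + F G_x)/(2D); substitute and cancel common factors


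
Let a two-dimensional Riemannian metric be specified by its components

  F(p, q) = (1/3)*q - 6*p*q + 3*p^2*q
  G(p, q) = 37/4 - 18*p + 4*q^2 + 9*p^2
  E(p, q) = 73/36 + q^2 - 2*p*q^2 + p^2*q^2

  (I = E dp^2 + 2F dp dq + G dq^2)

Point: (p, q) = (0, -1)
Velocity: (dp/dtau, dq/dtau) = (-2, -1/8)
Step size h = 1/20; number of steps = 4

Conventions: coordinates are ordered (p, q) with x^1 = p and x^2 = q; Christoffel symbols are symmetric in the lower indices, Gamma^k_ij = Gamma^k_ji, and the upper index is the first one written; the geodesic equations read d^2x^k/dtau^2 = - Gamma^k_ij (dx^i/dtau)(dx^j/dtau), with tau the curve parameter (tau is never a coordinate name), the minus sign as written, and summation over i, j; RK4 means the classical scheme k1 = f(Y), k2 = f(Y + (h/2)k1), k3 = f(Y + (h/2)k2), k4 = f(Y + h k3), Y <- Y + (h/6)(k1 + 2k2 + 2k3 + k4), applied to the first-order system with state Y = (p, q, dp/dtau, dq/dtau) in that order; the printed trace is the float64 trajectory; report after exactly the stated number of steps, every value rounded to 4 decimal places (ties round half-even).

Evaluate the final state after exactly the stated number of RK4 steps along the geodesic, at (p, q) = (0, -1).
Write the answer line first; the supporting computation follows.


Answer: p = -0.3795, q = -1.0511, dp/dtau = -1.8091, dq/dtau = -0.3535

f(Y) = (dp/dtau, dq/dtau, -Gamma^p_ij Y'^i Y'^j, -Gamma^q_ij Y'^i Y'^j) with the Gammas evaluated at the stage position; h = 0.050000; intermediate values shown to 6 dp
step 0: p = 0.0000, q = -1.0000, dp/dtau = -2.0000, dq/dtau = -0.1250
step 1:
  k1: at (p, q) = (0.000000, -1.000000), (dp/dtau, dq/dtau) = (-2.000000, -0.125000); Gamma_ppp = -0.272869, Gamma_ppq = -0.406179, Gamma_pqq = 3.057802, Gamma_qpp = 0.521437, Gamma_qpq = -0.689464, Gamma_qqq = -0.224961; k1 = (-2.000000, -0.125000, 1.246789, -1.737502)
  k2: at (p, q) = (-0.050000, -1.003125), (dp/dtau, dq/dtau) = (-1.968830, -0.168438); Gamma_ppp = -0.231769, Gamma_ppq = -0.493496, Gamma_pqq = 3.188199, Gamma_qpp = 0.512528, Gamma_qpq = -0.687953, Gamma_qqq = -0.138264; k2 = (-1.968830, -0.168438, 1.135263, -1.526503)
  k3: at (p, q) = (-0.049221, -1.004211), (dp/dtau, dq/dtau) = (-1.971618, -0.163163); Gamma_ppp = -0.232811, Gamma_ppq = -0.492225, Gamma_pqq = 3.183510, Gamma_qpp = 0.512887, Gamma_qpq = -0.687545, Gamma_qqq = -0.139791; k3 = (-1.971618, -0.163163, 1.136940, -1.547656)
  k4: at (p, q) = (-0.098581, -1.008158), (dp/dtau, dq/dtau) = (-1.943153, -0.202383); Gamma_ppp = -0.193639, Gamma_ppq = -0.577192, Gamma_pqq = 3.314768, Gamma_qpp = 0.505734, Gamma_qpq = -0.688017, Gamma_qqq = -0.055651; k4 = (-1.943153, -0.202383, 1.049357, -1.366152)
  Y <- Y + (h/6)(k1 + 2k2 + 2k3 + k4): p = -0.0985, q = -1.0083, dp/dtau = -1.9430, dq/dtau = -0.2021
step 2:
  k1: at (p, q) = (-0.098534, -1.008255), (dp/dtau, dq/dtau) = (-1.942995, -0.202100); Gamma_ppp = -0.193709, Gamma_ppq = -0.577116, Gamma_pqq = 3.314384, Gamma_qpp = 0.505761, Gamma_qpq = -0.687983, Gamma_qqq = -0.055749; k1 = (-1.942995, -0.202100, 1.049165, -1.366776)
  k2: at (p, q) = (-0.147109, -1.013307), (dp/dtau, dq/dtau) = (-1.916766, -0.236269); Gamma_ppp = -0.156410, Gamma_ppq = -0.659727, Gamma_pqq = 3.444425, Gamma_qpp = 0.500287, Gamma_qpq = -0.690145, Gamma_qqq = 0.025770; k2 = (-1.916766, -0.236269, 0.979915, -1.214394)
  k3: at (p, q) = (-0.146453, -1.014162), (dp/dtau, dq/dtau) = (-1.918498, -0.232460); Gamma_ppp = -0.157177, Gamma_ppq = -0.658635, Gamma_pqq = 3.440078, Gamma_qpp = 0.500556, Gamma_qpq = -0.689833, Gamma_qqq = 0.024482; k3 = (-1.918498, -0.232460, 0.980085, -1.228390)
  k4: at (p, q) = (-0.194459, -1.019878), (dp/dtau, dq/dtau) = (-1.893991, -0.263519); Gamma_ppp = -0.121135, Gamma_ppq = -0.739400, Gamma_pqq = 3.569346, Gamma_qpp = 0.496485, Gamma_qpq = -0.693685, Gamma_qqq = 0.104005; k4 = (-1.893991, -0.263519, 0.924744, -1.095776)
  Y <- Y + (h/6)(k1 + 2k2 + 2k3 + k4): p = -0.1944, q = -1.0199, dp/dtau = -1.8939, dq/dtau = -0.2633
step 3:
  k1: at (p, q) = (-0.194430, -1.019947), (dp/dtau, dq/dtau) = (-1.893879, -0.263334); Gamma_ppp = -0.121175, Gamma_ppq = -0.739351, Gamma_pqq = 3.569047, Gamma_qpp = 0.496504, Gamma_qpq = -0.693663, Gamma_qqq = 0.103940; k1 = (-1.893879, -0.263334, 0.924596, -1.096167)
  k2: at (p, q) = (-0.241777, -1.026531), (dp/dtau, dq/dtau) = (-1.870765, -0.290738); Gamma_ppp = -0.086338, Gamma_ppq = -0.818257, Gamma_pqq = 3.695969, Gamma_qpp = 0.493786, Gamma_qpq = -0.698996, Gamma_qqq = 0.181416; k2 = (-1.870765, -0.290738, 0.879851, -0.983097)
  k3: at (p, q) = (-0.241199, -1.027216), (dp/dtau, dq/dtau) = (-1.871883, -0.287912); Gamma_ppp = -0.086937, Gamma_ppq = -0.817268, Gamma_pqq = 3.691924, Gamma_qpp = 0.493993, Gamma_qpq = -0.698745, Gamma_qqq = 0.180275; k3 = (-1.871883, -0.287912, 0.879498, -0.992710)
  k4: at (p, q) = (-0.288024, -1.034343), (dp/dtau, dq/dtau) = (-1.849905, -0.312970); Gamma_ppp = -0.052920, Gamma_ppq = -0.894629, Gamma_pqq = 3.816923, Gamma_qpp = 0.492437, Gamma_qpq = -0.705537, Gamma_qqq = 0.256104; k4 = (-1.849905, -0.312970, 0.843149, -0.893315)
  Y <- Y + (h/6)(k1 + 2k2 + 2k3 + k4): p = -0.2880, q = -1.0344, dp/dtau = -1.8498, dq/dtau = -0.3128
step 4:
  k1: at (p, q) = (-0.288005, -1.034394), (dp/dtau, dq/dtau) = (-1.849826, -0.312843); Gamma_ppp = -0.052944, Gamma_ppq = -0.894595, Gamma_pqq = 3.816686, Gamma_qpp = 0.492450, Gamma_qpq = -0.705523, Gamma_qqq = 0.256058; k1 = (-1.849826, -0.312843, 0.843040, -0.893574)
  k2: at (p, q) = (-0.334251, -1.042215), (dp/dtau, dq/dtau) = (-1.828750, -0.335183); Gamma_ppp = -0.019708, Gamma_ppq = -0.970385, Gamma_pqq = 3.938545, Gamma_qpp = 0.492020, Gamma_qpq = -0.713620, Gamma_qqq = 0.330188; k2 = (-1.828750, -0.335183, 0.813049, -0.807722)
  k3: at (p, q) = (-0.333724, -1.042773), (dp/dtau, dq/dtau) = (-1.829500, -0.333036); Gamma_ppp = -0.020200, Gamma_ppq = -0.969458, Gamma_pqq = 3.934766, Gamma_qpp = 0.492181, Gamma_qpq = -0.713405, Gamma_qqq = 0.329142; k3 = (-1.829500, -0.333036, 0.812556, -0.814529)
  k4: at (p, q) = (-0.379480, -1.051046), (dp/dtau, dq/dtau) = (-1.809198, -0.353570); Gamma_ppp = 0.012502, Gamma_ppq = -1.043875, Gamma_pqq = 4.053879, Gamma_qpp = 0.492738, Gamma_qpq = -0.722771, Gamma_qqq = 0.401835; k4 = (-1.809198, -0.353570, 0.787783, -0.738382)
  Y <- Y + (h/6)(k1 + 2k2 + 2k3 + k4): p = -0.3795, q = -1.0511, dp/dtau = -1.8091, dq/dtau = -0.3535


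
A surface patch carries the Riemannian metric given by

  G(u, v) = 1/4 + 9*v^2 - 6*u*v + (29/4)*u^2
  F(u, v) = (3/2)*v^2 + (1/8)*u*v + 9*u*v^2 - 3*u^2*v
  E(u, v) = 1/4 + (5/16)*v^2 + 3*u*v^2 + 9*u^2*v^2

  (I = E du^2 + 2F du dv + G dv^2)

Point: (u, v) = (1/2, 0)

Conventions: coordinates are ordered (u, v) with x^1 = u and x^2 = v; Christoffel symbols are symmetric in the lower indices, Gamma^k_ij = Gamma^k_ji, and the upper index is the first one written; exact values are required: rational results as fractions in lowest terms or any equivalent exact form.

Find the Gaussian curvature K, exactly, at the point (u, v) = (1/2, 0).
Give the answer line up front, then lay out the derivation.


Answer: K = -16508/1089

E = 1/4, F = 0, G = 33/16, EG - F^2 = 33/64 at the point
E_u = 0, E_v = 0, F_u = 0, F_v = -11/16, G_u = 29/4, G_v = -3
E_vv = 65/8, F_uv = -23/8, G_uu = 29/2
The intrinsic route: Brioschi's K = (det M1 - det M2)/(EG - F^2)^2.
M1 = [[-E_vv/2 + F_uv - G_uu/2, E_u/2, F_u - E_v/2], [F_v - G_u/2, E, F], [G_v/2, F, G]] = [[-227/16, 0, 0], [-69/16, 1/4, 0], [-3/2, 0, 33/16]]; det M1 = -7491/1024
M2 = [[0, E_v/2, G_u/2], [E_v/2, E, F], [G_u/2, F, G]] = [[0, 0, 29/8], [0, 1/4, 0], [29/8, 0, 33/16]]; det M2 = -841/256
det M1 - det M2 = -4127/1024; K = -4127/1024 / (33/64)^2 = -16508/1089


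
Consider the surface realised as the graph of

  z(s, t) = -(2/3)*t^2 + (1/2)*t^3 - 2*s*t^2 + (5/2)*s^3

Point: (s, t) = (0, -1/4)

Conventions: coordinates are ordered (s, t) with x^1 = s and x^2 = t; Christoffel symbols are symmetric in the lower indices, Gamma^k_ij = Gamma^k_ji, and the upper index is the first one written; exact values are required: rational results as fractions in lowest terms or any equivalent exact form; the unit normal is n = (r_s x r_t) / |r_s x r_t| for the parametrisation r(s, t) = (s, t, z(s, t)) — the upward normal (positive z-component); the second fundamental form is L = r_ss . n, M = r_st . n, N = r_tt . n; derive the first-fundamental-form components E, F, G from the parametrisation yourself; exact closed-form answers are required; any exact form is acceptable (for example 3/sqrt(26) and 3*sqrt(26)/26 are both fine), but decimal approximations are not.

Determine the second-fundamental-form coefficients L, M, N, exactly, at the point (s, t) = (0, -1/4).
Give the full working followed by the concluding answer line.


z_s = -1/8, z_t = 41/96, z_ss = 0, z_st = 1, z_tt = -25/12
E = 65/64, F = -41/768, G = 10897/9216; answer radicand W^2 = 11041/9216
unnormalised second-form numerators: l = 0, m = 1, n = -25/12; L = l/sqrt(11041/9216), and similarly M = m/sqrt(W^2), N = n/sqrt(W^2)

Answer: L = 0, M = 96*sqrt(11041)/11041, N = -200*sqrt(11041)/11041


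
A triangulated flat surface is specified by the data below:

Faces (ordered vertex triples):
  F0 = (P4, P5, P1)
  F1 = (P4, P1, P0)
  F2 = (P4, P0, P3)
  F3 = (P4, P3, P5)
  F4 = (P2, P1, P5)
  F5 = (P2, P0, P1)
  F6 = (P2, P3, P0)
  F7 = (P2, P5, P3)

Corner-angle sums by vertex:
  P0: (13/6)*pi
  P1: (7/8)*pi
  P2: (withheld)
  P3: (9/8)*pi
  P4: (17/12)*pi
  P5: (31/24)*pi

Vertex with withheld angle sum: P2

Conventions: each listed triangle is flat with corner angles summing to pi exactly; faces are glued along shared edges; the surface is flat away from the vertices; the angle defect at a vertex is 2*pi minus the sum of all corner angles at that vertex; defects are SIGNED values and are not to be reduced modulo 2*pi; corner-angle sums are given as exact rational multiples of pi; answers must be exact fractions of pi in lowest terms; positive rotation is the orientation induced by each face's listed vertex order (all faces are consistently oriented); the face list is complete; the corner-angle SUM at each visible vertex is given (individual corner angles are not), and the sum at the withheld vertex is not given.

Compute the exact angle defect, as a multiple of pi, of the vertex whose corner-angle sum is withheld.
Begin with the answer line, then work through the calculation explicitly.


Answer: defect(P2) = (7/8)*pi

V = 6, E = 12, F = 8; chi = V - E + F = 2
Gauss-Bonnet: total defect = 2*pi*chi = 4*pi; visible defects sum to (25/8)*pi


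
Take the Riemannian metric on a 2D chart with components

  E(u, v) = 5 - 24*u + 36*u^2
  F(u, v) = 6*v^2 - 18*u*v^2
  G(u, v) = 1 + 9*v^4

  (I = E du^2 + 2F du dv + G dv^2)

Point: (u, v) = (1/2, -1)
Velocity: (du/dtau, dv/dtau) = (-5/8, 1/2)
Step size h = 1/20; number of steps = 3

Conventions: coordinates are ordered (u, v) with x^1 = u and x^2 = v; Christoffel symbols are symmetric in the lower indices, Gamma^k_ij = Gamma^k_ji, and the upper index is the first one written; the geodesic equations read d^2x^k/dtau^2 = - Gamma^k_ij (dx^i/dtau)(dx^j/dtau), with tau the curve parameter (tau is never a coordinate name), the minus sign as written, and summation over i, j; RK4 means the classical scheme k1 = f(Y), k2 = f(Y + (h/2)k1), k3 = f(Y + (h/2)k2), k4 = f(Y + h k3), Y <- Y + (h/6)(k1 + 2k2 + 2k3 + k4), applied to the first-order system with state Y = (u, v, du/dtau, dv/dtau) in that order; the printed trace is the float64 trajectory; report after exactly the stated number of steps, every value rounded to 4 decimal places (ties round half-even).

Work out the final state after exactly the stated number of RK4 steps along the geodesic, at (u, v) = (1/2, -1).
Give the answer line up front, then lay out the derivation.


Answer: u = 0.4023, v = -0.9107, du/dtau = -0.6771, dv/dtau = 0.7104

f(Y) = (du/dtau, dv/dtau, -Gamma^u_ij Y'^i Y'^j, -Gamma^v_ij Y'^i Y'^j) with the Gammas evaluated at the stage position; h = 0.050000; intermediate values shown to 6 dp
step 0: u = 0.5000, v = -1.0000, du/dtau = -0.6250, dv/dtau = 0.5000
step 1:
  k1: at (u, v) = (0.500000, -1.000000), (du/dtau, dv/dtau) = (-0.625000, 0.500000); Gamma_uuu = 0.545455, Gamma_uuv = 0.000000, Gamma_uvv = 0.545455, Gamma_vuu = -1.636364, Gamma_vuv = 0.000000, Gamma_vvv = -1.636364; k1 = (-0.625000, 0.500000, -0.349432, 1.048295)
  k2: at (u, v) = (0.484375, -0.987500), (du/dtau, dv/dtau) = (-0.633736, 0.526207); Gamma_uuu = 0.523861, Gamma_uuv = 0.000000, Gamma_uvv = 0.517313, Gamma_vuu = -1.691078, Gamma_vuv = 0.000000, Gamma_vvv = -1.669940; k2 = (-0.633736, 0.526207, -0.353635, 1.141569)
  k3: at (u, v) = (0.484157, -0.986845), (du/dtau, dv/dtau) = (-0.633841, 0.528539); Gamma_uuu = 0.524370, Gamma_uuv = 0.000000, Gamma_uvv = 0.517472, Gamma_vuu = -1.692923, Gamma_vuv = 0.000000, Gamma_vvv = -1.670652; k3 = (-0.633841, 0.528539, -0.355226, 1.146842)
  k4: at (u, v) = (0.468308, -0.973573), (du/dtau, dv/dtau) = (-0.642761, 0.557342); Gamma_uuu = 0.498801, Gamma_uuv = 0.000000, Gamma_uvv = 0.485619, Gamma_vuu = -1.751387, Gamma_vuv = 0.000000, Gamma_vvv = -1.705103; k4 = (-0.642761, 0.557342, -0.356924, 1.253228)
  Y <- Y + (h/6)(k1 + 2k2 + 2k3 + k4): u = 0.4683, v = -0.9736, du/dtau = -0.6427, dv/dtau = 0.5573
step 2:
  k1: at (u, v) = (0.468309, -0.973610), (du/dtau, dv/dtau) = (-0.642701, 0.557320); Gamma_uuu = 0.498742, Gamma_uuv = 0.000000, Gamma_uvv = 0.485580, Gamma_vuu = -1.751298, Gamma_vuv = 0.000000, Gamma_vvv = -1.705081; k1 = (-0.642701, 0.557320, -0.356836, 1.253005)
  k2: at (u, v) = (0.452242, -0.959677), (du/dtau, dv/dtau) = (-0.651622, 0.588645); Gamma_uuu = 0.468202, Gamma_uuv = 0.000000, Gamma_uvv = 0.449323, Gamma_vuu = -1.813182, Gamma_vuv = 0.000000, Gamma_vvv = -1.740069; k2 = (-0.651622, 0.588645, -0.354495, 1.372835)
  k3: at (u, v) = (0.452019, -0.958894), (du/dtau, dv/dtau) = (-0.651563, 0.591640); Gamma_uuu = 0.468698, Gamma_uuv = 0.000000, Gamma_uvv = 0.449431, Gamma_vuu = -1.815545, Gamma_vuv = 0.000000, Gamma_vvv = -1.740914; k3 = (-0.651563, 0.591640, -0.356296, 1.380148)
  k4: at (u, v) = (0.435731, -0.944028), (du/dtau, dv/dtau) = (-0.660515, 0.626327); Gamma_uuu = 0.432391, Gamma_uuv = 0.000000, Gamma_uvv = 0.408189, Gamma_vuu = -1.881596, Gamma_vuv = 0.000000, Gamma_vvv = -1.776278; k4 = (-0.660515, 0.626327, -0.348770, 1.517712)
  Y <- Y + (h/6)(k1 + 2k2 + 2k3 + k4): u = 0.4357, v = -0.9441, du/dtau = -0.6604, dv/dtau = 0.6263
step 3:
  k1: at (u, v) = (0.435729, -0.944075), (du/dtau, dv/dtau) = (-0.660427, 0.626292); Gamma_uuu = 0.432312, Gamma_uuv = 0.000000, Gamma_uvv = 0.408135, Gamma_vuu = -1.881472, Gamma_vuv = 0.000000, Gamma_vvv = -1.776250; k1 = (-0.660427, 0.626292, -0.348646, 1.517349)
  k2: at (u, v) = (0.419218, -0.928417), (du/dtau, dv/dtau) = (-0.669143, 0.664226); Gamma_uuu = 0.388801, Gamma_uuv = 0.000000, Gamma_uvv = 0.360970, Gamma_vuu = -1.951040, Gamma_vuv = 0.000000, Gamma_vvv = -1.811379; k2 = (-0.669143, 0.664226, -0.333345, 1.672757)
  k3: at (u, v) = (0.419001, -0.927469), (du/dtau, dv/dtau) = (-0.668761, 0.668111); Gamma_uuu = 0.389216, Gamma_uuv = 0.000000, Gamma_uvv = 0.360986, Gamma_vuu = -1.954090, Gamma_vuv = 0.000000, Gamma_vvv = -1.812358; k3 = (-0.668761, 0.668111, -0.335207, 1.682935)
  k4: at (u, v) = (0.402291, -0.910669), (du/dtau, dv/dtau) = (-0.677188, 0.710439); Gamma_uuu = 0.337243, Gamma_uuv = 0.000000, Gamma_uvv = 0.307117, Gamma_vuu = -2.027920, Gamma_vuv = 0.000000, Gamma_vvv = -1.846764; k4 = (-0.677188, 0.710439, -0.309663, 1.862074)
  Y <- Y + (h/6)(k1 + 2k2 + 2k3 + k4): u = 0.4023, v = -0.9107, du/dtau = -0.6771, dv/dtau = 0.7104
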